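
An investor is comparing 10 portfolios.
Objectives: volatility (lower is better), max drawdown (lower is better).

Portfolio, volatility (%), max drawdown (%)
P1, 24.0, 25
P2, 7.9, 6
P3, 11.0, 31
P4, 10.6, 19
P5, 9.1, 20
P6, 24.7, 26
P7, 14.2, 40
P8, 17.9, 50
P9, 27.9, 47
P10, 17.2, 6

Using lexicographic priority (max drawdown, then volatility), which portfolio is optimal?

First minimize max drawdown: best is 6, kept {P2, P10}.
Then minimize volatility: best is 7.9, kept {P2}.

P2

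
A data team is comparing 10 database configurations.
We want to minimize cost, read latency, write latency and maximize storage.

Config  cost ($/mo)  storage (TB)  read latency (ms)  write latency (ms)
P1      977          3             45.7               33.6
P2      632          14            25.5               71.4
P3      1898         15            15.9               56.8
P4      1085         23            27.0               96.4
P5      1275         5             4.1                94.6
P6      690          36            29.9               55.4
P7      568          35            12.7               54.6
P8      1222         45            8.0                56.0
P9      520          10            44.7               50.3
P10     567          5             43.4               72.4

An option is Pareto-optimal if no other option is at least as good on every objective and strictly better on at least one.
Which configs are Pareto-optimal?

P1: not dominated (best write latency).
P2: dominated by P7 (cost 568≤632, storage 35≥14, read latency 12.7≤25.5, write latency 54.6≤71.4).
P3: dominated by P7 (cost 568≤1898, storage 35≥15, read latency 12.7≤15.9, write latency 54.6≤56.8).
P4: dominated by P7 (cost 568≤1085, storage 35≥23, read latency 12.7≤27.0, write latency 54.6≤96.4).
P5: not dominated (best read latency).
P6: not dominated.
P7: not dominated.
P8: not dominated (best storage).
P9: not dominated (best cost).
P10: not dominated.

P1, P5, P6, P7, P8, P9, P10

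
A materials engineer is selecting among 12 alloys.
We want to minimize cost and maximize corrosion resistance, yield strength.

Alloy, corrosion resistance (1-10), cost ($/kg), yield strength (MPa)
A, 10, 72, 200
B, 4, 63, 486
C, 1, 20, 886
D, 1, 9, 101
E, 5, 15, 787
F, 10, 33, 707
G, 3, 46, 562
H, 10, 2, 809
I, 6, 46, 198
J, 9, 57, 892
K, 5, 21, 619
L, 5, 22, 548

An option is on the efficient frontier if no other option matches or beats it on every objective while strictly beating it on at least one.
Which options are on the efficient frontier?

C, H, J

A: dominated by F (corrosion resistance 10≥10, cost 33≤72, yield strength 707≥200).
B: dominated by E (corrosion resistance 5≥4, cost 15≤63, yield strength 787≥486).
C: not dominated.
D: dominated by H (corrosion resistance 10≥1, cost 2≤9, yield strength 809≥101).
E: dominated by H (corrosion resistance 10≥5, cost 2≤15, yield strength 809≥787).
F: dominated by H (corrosion resistance 10≥10, cost 2≤33, yield strength 809≥707).
G: dominated by E (corrosion resistance 5≥3, cost 15≤46, yield strength 787≥562).
H: not dominated (best cost).
I: dominated by F (corrosion resistance 10≥6, cost 33≤46, yield strength 707≥198).
J: not dominated (best yield strength).
K: dominated by E (corrosion resistance 5≥5, cost 15≤21, yield strength 787≥619).
L: dominated by E (corrosion resistance 5≥5, cost 15≤22, yield strength 787≥548).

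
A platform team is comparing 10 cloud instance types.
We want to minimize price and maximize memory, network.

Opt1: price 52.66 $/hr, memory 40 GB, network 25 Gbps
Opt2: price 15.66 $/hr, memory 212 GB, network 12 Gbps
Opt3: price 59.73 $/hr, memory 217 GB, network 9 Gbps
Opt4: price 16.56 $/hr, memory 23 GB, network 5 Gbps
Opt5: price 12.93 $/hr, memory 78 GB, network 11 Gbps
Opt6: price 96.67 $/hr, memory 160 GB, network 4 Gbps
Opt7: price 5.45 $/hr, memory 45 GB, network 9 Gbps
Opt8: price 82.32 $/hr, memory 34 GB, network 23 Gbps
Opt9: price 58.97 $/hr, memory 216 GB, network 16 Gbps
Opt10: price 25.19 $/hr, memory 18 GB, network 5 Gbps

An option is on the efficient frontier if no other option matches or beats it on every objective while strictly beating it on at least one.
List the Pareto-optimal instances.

Opt1: not dominated (best network).
Opt2: not dominated.
Opt3: not dominated (best memory).
Opt4: dominated by Opt2 (price 15.66≤16.56, memory 212≥23, network 12≥5).
Opt5: not dominated.
Opt6: dominated by Opt2 (price 15.66≤96.67, memory 212≥160, network 12≥4).
Opt7: not dominated (best price).
Opt8: dominated by Opt1 (price 52.66≤82.32, memory 40≥34, network 25≥23).
Opt9: not dominated.
Opt10: dominated by Opt2 (price 15.66≤25.19, memory 212≥18, network 12≥5).

Opt1, Opt2, Opt3, Opt5, Opt7, Opt9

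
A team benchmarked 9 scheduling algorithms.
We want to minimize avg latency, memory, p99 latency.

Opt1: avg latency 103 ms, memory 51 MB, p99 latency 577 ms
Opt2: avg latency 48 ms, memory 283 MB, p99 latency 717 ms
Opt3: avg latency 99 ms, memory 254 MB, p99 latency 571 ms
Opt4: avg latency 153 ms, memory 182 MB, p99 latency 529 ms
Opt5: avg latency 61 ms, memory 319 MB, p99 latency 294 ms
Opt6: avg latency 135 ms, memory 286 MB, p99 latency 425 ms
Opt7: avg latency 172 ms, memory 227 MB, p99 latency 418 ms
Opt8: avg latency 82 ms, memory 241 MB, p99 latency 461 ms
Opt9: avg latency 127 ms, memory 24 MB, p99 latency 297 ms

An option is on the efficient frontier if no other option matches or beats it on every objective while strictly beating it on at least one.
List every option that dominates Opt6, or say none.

Opt9

Opt9: avg latency 127≤135, memory 24≤286, p99 latency 297≤425 — dominates Opt6.
Others (Opt1, Opt2, Opt3, Opt4, Opt5, Opt7, Opt8) are each worse than Opt6 on at least one objective.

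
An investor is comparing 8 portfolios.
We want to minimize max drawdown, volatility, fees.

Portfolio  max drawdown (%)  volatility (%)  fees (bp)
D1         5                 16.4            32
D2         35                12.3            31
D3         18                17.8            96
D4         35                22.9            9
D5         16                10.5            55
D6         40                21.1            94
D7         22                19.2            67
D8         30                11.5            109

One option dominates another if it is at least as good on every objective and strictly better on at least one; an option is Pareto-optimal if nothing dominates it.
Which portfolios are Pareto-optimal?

D1, D2, D4, D5

D1: not dominated (best max drawdown).
D2: not dominated.
D3: dominated by D1 (max drawdown 5≤18, volatility 16.4≤17.8, fees 32≤96).
D4: not dominated (best fees).
D5: not dominated (best volatility).
D6: dominated by D1 (max drawdown 5≤40, volatility 16.4≤21.1, fees 32≤94).
D7: dominated by D1 (max drawdown 5≤22, volatility 16.4≤19.2, fees 32≤67).
D8: dominated by D5 (max drawdown 16≤30, volatility 10.5≤11.5, fees 55≤109).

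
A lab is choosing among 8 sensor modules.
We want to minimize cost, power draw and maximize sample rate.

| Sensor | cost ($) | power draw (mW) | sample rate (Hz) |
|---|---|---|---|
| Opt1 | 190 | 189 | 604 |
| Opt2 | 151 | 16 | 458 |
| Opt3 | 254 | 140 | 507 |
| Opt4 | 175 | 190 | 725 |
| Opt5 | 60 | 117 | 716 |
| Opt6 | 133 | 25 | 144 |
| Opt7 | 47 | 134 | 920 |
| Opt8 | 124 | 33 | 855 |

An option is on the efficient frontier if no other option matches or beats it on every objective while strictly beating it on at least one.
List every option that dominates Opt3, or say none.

Opt5, Opt7, Opt8

Opt5: cost 60≤254, power draw 117≤140, sample rate 716≥507 — dominates Opt3.
Opt7: cost 47≤254, power draw 134≤140, sample rate 920≥507 — dominates Opt3.
Opt8: cost 124≤254, power draw 33≤140, sample rate 855≥507 — dominates Opt3.
Others (Opt1, Opt2, Opt4, Opt6) are each worse than Opt3 on at least one objective.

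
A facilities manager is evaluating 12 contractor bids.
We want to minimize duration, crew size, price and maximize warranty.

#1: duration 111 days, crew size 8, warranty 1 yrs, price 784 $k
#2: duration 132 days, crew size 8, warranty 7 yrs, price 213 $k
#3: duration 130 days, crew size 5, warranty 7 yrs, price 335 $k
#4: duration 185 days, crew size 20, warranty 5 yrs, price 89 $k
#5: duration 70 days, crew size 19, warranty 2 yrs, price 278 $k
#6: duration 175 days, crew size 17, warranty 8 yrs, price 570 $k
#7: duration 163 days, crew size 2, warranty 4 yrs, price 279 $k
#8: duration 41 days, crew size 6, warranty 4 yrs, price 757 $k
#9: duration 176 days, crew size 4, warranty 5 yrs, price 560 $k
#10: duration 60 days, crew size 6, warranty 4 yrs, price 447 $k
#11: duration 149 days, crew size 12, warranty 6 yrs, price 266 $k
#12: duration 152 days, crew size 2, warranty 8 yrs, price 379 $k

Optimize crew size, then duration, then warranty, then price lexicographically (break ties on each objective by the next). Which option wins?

#12

First minimize crew size: best is 2, kept {#7, #12}.
Then minimize duration: best is 152, kept {#12}.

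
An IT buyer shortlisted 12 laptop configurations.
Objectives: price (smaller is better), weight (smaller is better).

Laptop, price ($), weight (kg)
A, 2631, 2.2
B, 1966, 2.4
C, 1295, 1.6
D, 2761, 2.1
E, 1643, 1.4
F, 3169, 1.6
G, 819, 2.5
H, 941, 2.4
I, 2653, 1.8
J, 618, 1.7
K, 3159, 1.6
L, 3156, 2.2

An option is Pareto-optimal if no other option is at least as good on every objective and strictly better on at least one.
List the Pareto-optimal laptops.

C, E, J

A: dominated by C (price 1295≤2631, weight 1.6≤2.2).
B: dominated by C (price 1295≤1966, weight 1.6≤2.4).
C: not dominated.
D: dominated by C (price 1295≤2761, weight 1.6≤2.1).
E: not dominated (best weight).
F: dominated by C (price 1295≤3169, weight 1.6≤1.6).
G: dominated by J (price 618≤819, weight 1.7≤2.5).
H: dominated by J (price 618≤941, weight 1.7≤2.4).
I: dominated by C (price 1295≤2653, weight 1.6≤1.8).
J: not dominated (best price).
K: dominated by C (price 1295≤3159, weight 1.6≤1.6).
L: dominated by A (price 2631≤3156, weight 2.2≤2.2).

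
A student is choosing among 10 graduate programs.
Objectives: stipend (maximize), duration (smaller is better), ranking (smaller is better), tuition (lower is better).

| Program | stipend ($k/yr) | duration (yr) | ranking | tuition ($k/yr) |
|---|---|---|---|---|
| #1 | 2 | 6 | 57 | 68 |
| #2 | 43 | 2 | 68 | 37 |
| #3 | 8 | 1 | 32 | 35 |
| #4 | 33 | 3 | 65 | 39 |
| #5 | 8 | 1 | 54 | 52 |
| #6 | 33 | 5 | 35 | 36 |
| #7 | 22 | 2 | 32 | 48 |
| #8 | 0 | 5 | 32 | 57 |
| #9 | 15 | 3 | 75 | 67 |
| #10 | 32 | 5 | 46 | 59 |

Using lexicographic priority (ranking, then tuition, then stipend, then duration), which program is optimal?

#3

First minimize ranking: best is 32, kept {#3, #7, #8}.
Then minimize tuition: best is 35, kept {#3}.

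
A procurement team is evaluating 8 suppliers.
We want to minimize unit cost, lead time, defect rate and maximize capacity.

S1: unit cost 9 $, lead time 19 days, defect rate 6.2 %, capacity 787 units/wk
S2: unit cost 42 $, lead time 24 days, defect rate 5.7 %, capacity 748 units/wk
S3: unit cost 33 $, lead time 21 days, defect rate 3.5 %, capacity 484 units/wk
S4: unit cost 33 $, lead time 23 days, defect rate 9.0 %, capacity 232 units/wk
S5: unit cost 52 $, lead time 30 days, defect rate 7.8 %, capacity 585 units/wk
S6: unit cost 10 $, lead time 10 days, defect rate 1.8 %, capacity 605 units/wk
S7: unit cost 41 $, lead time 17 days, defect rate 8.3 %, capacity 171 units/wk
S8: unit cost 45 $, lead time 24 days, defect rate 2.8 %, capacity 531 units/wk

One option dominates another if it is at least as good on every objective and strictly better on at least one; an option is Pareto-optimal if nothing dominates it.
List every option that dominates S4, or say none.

S1: unit cost 9≤33, lead time 19≤23, defect rate 6.2≤9.0, capacity 787≥232 — dominates S4.
S3: unit cost 33≤33, lead time 21≤23, defect rate 3.5≤9.0, capacity 484≥232 — dominates S4.
S6: unit cost 10≤33, lead time 10≤23, defect rate 1.8≤9.0, capacity 605≥232 — dominates S4.
Others (S2, S5, S7, S8) are each worse than S4 on at least one objective.

S1, S3, S6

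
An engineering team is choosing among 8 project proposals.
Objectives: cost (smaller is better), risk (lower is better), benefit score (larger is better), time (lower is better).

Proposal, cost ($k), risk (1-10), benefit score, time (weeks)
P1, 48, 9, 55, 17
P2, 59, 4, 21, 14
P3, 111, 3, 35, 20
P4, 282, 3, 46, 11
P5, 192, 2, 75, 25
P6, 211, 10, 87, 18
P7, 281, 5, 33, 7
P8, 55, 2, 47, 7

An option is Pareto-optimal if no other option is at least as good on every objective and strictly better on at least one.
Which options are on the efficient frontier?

P1, P5, P6, P8

P1: not dominated (best cost).
P2: dominated by P8 (cost 55≤59, risk 2≤4, benefit score 47≥21, time 7≤14).
P3: dominated by P8 (cost 55≤111, risk 2≤3, benefit score 47≥35, time 7≤20).
P4: dominated by P8 (cost 55≤282, risk 2≤3, benefit score 47≥46, time 7≤11).
P5: not dominated.
P6: not dominated (best benefit score).
P7: dominated by P8 (cost 55≤281, risk 2≤5, benefit score 47≥33, time 7≤7).
P8: not dominated.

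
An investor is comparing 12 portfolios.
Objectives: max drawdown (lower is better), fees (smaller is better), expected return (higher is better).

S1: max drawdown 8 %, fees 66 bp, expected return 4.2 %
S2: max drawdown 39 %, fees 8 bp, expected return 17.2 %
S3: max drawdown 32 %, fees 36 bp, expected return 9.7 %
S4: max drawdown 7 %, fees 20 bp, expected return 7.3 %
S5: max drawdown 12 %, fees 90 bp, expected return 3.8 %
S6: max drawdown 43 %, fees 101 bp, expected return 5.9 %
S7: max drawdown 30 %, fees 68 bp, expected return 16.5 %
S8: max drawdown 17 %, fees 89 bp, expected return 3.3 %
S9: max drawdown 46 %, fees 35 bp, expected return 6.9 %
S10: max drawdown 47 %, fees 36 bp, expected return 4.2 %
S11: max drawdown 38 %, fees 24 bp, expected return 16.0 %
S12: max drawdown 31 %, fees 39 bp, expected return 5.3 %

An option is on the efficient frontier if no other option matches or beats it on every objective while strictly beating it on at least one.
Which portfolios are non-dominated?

S1: dominated by S4 (max drawdown 7≤8, fees 20≤66, expected return 7.3≥4.2).
S2: not dominated (best fees).
S3: not dominated.
S4: not dominated (best max drawdown).
S5: dominated by S1 (max drawdown 8≤12, fees 66≤90, expected return 4.2≥3.8).
S6: dominated by S2 (max drawdown 39≤43, fees 8≤101, expected return 17.2≥5.9).
S7: not dominated.
S8: dominated by S1 (max drawdown 8≤17, fees 66≤89, expected return 4.2≥3.3).
S9: dominated by S2 (max drawdown 39≤46, fees 8≤35, expected return 17.2≥6.9).
S10: dominated by S2 (max drawdown 39≤47, fees 8≤36, expected return 17.2≥4.2).
S11: not dominated.
S12: dominated by S4 (max drawdown 7≤31, fees 20≤39, expected return 7.3≥5.3).

S2, S3, S4, S7, S11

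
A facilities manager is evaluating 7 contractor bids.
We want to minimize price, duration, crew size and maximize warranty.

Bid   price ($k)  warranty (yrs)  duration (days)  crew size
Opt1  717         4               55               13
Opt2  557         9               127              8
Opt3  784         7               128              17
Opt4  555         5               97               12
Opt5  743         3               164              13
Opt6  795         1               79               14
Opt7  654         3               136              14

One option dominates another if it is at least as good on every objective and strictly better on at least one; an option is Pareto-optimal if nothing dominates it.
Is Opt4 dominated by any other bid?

No

Opt1: worse on price (717 vs 555).
Opt2: worse on price (557 vs 555).
Opt3: worse on price (784 vs 555).
Opt5: worse on price (743 vs 555).
Opt6: worse on price (795 vs 555).
Opt7: worse on price (654 vs 555).
No option is at least as good as Opt4 on every objective and strictly better on one.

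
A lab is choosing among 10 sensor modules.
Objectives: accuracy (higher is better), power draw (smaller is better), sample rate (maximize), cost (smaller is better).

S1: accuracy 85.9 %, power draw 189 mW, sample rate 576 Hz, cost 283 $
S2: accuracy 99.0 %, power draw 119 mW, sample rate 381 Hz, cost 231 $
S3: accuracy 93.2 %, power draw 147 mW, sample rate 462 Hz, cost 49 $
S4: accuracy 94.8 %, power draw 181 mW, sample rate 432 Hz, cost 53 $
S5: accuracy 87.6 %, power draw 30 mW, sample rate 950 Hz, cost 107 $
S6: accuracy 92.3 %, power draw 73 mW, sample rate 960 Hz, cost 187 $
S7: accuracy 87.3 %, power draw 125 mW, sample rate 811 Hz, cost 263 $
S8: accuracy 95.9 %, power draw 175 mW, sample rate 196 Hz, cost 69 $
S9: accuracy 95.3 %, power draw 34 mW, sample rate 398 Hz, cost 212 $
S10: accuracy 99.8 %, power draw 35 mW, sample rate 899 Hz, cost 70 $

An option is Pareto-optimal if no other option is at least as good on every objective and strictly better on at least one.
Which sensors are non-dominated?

S1: dominated by S5 (accuracy 87.6≥85.9, power draw 30≤189, sample rate 950≥576, cost 107≤283).
S2: dominated by S10 (accuracy 99.8≥99.0, power draw 35≤119, sample rate 899≥381, cost 70≤231).
S3: not dominated (best cost).
S4: not dominated.
S5: not dominated (best power draw).
S6: not dominated (best sample rate).
S7: dominated by S5 (accuracy 87.6≥87.3, power draw 30≤125, sample rate 950≥811, cost 107≤263).
S8: not dominated.
S9: not dominated.
S10: not dominated (best accuracy).

S3, S4, S5, S6, S8, S9, S10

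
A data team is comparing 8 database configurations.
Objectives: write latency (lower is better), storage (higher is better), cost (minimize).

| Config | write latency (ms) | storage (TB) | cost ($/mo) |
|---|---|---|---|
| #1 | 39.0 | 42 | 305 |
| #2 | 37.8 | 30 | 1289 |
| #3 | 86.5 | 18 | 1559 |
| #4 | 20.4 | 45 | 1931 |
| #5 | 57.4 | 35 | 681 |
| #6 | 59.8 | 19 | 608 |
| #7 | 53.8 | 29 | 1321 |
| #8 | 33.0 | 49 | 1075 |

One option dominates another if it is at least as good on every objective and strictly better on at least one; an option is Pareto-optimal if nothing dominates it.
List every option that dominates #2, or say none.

#8

#8: write latency 33.0≤37.8, storage 49≥30, cost 1075≤1289 — dominates #2.
Others (#1, #3, #4, #5, #6, #7) are each worse than #2 on at least one objective.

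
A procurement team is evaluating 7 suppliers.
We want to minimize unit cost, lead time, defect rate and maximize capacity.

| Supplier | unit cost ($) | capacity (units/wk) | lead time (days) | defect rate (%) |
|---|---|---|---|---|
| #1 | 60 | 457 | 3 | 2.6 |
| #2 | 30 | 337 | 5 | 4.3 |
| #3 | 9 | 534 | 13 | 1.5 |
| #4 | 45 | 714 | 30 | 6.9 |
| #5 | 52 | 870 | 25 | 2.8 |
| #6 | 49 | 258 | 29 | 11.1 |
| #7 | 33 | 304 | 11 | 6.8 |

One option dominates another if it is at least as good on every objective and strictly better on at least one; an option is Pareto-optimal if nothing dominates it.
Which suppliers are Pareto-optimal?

#1: not dominated (best lead time).
#2: not dominated.
#3: not dominated (best unit cost).
#4: not dominated.
#5: not dominated (best capacity).
#6: dominated by #2 (unit cost 30≤49, capacity 337≥258, lead time 5≤29, defect rate 4.3≤11.1).
#7: dominated by #2 (unit cost 30≤33, capacity 337≥304, lead time 5≤11, defect rate 4.3≤6.8).

#1, #2, #3, #4, #5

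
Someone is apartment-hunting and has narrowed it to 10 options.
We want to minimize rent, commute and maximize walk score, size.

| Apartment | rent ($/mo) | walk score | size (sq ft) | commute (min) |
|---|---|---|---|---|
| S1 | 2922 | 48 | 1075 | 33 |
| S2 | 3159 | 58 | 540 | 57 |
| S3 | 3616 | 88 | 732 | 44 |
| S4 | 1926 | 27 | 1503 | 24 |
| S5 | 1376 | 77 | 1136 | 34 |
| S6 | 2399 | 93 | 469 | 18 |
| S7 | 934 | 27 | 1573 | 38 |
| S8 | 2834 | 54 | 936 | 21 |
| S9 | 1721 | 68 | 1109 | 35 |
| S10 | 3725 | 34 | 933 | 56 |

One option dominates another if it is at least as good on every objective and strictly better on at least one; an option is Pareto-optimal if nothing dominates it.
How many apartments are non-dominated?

S1: not dominated.
S2: dominated by S5 (rent 1376≤3159, walk score 77≥58, size 1136≥540, commute 34≤57).
S3: not dominated.
S4: not dominated.
S5: not dominated.
S6: not dominated (best walk score).
S7: not dominated (best rent).
S8: not dominated.
S9: dominated by S5 (rent 1376≤1721, walk score 77≥68, size 1136≥1109, commute 34≤35).
S10: dominated by S1 (rent 2922≤3725, walk score 48≥34, size 1075≥933, commute 33≤56).
Pareto-optimal: S1, S3, S4, S5, S6, S7, S8 → 7.

7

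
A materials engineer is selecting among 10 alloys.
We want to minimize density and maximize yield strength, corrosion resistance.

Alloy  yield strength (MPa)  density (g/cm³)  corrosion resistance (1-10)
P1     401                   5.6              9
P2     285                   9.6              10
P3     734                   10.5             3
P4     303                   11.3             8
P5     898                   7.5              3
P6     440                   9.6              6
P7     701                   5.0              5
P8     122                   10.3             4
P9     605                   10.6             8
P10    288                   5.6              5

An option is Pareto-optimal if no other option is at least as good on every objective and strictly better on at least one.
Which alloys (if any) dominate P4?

P1, P9

P1: yield strength 401≥303, density 5.6≤11.3, corrosion resistance 9≥8 — dominates P4.
P9: yield strength 605≥303, density 10.6≤11.3, corrosion resistance 8≥8 — dominates P4.
Others (P2, P3, P5, P6, P7, P8, P10) are each worse than P4 on at least one objective.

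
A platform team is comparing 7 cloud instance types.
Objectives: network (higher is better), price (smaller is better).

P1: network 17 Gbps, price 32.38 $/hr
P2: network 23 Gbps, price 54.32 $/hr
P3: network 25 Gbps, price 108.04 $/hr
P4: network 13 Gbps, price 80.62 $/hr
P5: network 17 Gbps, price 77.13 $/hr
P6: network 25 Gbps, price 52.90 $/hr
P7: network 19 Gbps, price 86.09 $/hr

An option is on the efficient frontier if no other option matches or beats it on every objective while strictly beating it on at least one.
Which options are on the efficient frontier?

P1: not dominated (best price).
P2: dominated by P6 (network 25≥23, price 52.90≤54.32).
P3: dominated by P6 (network 25≥25, price 52.90≤108.04).
P4: dominated by P1 (network 17≥13, price 32.38≤80.62).
P5: dominated by P1 (network 17≥17, price 32.38≤77.13).
P6: not dominated.
P7: dominated by P2 (network 23≥19, price 54.32≤86.09).

P1, P6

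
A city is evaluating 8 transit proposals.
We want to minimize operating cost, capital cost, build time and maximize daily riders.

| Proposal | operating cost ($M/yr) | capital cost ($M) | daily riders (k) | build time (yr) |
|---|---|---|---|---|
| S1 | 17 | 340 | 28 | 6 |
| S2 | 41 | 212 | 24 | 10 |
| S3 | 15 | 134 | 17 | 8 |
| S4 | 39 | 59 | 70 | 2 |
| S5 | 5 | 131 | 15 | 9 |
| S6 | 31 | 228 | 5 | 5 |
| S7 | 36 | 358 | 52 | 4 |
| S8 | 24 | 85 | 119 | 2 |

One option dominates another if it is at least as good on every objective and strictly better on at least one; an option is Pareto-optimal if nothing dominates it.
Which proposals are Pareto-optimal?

S1, S3, S4, S5, S8

S1: not dominated.
S2: dominated by S4 (operating cost 39≤41, capital cost 59≤212, daily riders 70≥24, build time 2≤10).
S3: not dominated.
S4: not dominated (best capital cost).
S5: not dominated (best operating cost).
S6: dominated by S8 (operating cost 24≤31, capital cost 85≤228, daily riders 119≥5, build time 2≤5).
S7: dominated by S8 (operating cost 24≤36, capital cost 85≤358, daily riders 119≥52, build time 2≤4).
S8: not dominated (best daily riders).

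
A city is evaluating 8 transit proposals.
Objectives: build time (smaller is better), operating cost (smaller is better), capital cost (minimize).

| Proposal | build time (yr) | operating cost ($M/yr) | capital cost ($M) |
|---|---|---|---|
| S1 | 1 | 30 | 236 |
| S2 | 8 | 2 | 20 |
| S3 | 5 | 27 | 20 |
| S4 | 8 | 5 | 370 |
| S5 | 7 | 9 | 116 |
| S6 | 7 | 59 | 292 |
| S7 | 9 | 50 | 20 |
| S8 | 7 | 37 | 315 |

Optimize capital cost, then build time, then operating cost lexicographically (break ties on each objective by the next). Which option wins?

S3

First minimize capital cost: best is 20, kept {S2, S3, S7}.
Then minimize build time: best is 5, kept {S3}.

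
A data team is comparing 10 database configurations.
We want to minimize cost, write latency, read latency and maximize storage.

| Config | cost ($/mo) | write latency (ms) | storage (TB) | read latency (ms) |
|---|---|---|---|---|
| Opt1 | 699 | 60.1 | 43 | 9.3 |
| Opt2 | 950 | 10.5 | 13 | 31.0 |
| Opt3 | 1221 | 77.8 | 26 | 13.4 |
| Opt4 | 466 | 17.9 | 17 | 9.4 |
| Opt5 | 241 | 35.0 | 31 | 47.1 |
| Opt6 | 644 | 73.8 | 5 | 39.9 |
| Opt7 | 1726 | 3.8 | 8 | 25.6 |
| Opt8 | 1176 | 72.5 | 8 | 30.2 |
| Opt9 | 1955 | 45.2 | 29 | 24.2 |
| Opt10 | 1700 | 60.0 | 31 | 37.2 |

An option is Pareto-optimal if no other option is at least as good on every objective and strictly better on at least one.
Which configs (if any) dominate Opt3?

Opt1

Opt1: cost 699≤1221, write latency 60.1≤77.8, storage 43≥26, read latency 9.3≤13.4 — dominates Opt3.
Others (Opt2, Opt4, Opt5, Opt6, Opt7, Opt8, Opt9, Opt10) are each worse than Opt3 on at least one objective.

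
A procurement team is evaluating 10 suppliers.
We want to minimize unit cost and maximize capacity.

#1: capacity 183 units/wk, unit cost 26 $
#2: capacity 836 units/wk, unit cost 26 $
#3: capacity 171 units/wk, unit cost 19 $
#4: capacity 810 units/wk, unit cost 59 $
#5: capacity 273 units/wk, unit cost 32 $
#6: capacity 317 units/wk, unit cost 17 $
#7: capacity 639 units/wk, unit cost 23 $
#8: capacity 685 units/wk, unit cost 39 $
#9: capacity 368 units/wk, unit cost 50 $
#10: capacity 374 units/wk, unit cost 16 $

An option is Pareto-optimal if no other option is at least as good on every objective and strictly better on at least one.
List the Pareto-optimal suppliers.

#2, #7, #10

#1: dominated by #2 (capacity 836≥183, unit cost 26≤26).
#2: not dominated (best capacity).
#3: dominated by #6 (capacity 317≥171, unit cost 17≤19).
#4: dominated by #2 (capacity 836≥810, unit cost 26≤59).
#5: dominated by #2 (capacity 836≥273, unit cost 26≤32).
#6: dominated by #10 (capacity 374≥317, unit cost 16≤17).
#7: not dominated.
#8: dominated by #2 (capacity 836≥685, unit cost 26≤39).
#9: dominated by #2 (capacity 836≥368, unit cost 26≤50).
#10: not dominated (best unit cost).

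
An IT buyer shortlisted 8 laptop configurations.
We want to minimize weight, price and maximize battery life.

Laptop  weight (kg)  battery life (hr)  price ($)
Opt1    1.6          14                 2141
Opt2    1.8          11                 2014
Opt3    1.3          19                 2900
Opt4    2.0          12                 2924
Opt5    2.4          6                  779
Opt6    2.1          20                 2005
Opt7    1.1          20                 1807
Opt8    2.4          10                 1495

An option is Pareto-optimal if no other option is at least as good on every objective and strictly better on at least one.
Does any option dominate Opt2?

Yes

Opt7 vs Opt2: weight 1.1≤1.8, battery life 20≥11, price 1807≤2014 — Opt7 is at least as good on every objective and strictly better on at least one, so Opt7 dominates Opt2.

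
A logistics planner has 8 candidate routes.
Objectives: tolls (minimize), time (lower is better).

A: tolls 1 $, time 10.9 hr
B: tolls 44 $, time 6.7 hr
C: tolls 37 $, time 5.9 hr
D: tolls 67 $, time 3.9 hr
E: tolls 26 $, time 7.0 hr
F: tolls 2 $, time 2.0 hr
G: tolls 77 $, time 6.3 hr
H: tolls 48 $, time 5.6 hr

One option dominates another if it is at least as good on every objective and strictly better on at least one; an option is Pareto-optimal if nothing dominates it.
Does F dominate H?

F vs H: tolls 2≤48, time 2.0≤5.6 — F is at least as good on every objective with at least one strict improvement.

Yes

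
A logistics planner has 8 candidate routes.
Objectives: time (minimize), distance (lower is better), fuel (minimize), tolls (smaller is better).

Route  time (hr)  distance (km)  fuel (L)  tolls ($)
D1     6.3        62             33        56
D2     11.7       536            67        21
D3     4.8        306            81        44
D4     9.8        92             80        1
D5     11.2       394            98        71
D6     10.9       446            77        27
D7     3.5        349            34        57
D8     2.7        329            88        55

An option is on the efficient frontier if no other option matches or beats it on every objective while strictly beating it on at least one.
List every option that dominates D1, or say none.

none

D2: worse on time (11.7 vs 6.3).
D3: worse on distance (306 vs 62).
D4: worse on time (9.8 vs 6.3).
D5: worse on time (11.2 vs 6.3).
D6: worse on time (10.9 vs 6.3).
D7: worse on distance (349 vs 62).
D8: worse on distance (329 vs 62).
No option dominates D1.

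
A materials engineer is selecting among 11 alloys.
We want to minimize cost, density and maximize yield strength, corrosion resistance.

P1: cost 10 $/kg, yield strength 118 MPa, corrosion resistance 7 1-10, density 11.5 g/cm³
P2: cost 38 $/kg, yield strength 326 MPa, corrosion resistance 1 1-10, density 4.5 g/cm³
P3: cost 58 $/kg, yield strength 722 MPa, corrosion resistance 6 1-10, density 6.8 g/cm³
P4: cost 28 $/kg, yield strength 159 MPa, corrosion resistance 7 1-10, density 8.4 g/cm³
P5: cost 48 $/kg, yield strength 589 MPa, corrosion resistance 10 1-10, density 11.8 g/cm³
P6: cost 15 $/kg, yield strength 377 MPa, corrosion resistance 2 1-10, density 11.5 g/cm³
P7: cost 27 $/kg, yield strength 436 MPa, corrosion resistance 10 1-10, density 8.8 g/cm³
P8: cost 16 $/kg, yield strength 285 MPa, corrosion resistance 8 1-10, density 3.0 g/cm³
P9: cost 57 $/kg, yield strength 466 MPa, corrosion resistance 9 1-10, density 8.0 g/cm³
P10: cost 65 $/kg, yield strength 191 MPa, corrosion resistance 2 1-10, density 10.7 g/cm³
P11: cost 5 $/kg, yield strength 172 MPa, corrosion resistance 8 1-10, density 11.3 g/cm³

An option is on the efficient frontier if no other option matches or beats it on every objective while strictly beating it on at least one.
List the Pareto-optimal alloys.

P1: dominated by P11 (cost 5≤10, yield strength 172≥118, corrosion resistance 8≥7, density 11.3≤11.5).
P2: not dominated.
P3: not dominated (best yield strength).
P4: dominated by P8 (cost 16≤28, yield strength 285≥159, corrosion resistance 8≥7, density 3.0≤8.4).
P5: not dominated.
P6: not dominated.
P7: not dominated.
P8: not dominated (best density).
P9: not dominated.
P10: dominated by P3 (cost 58≤65, yield strength 722≥191, corrosion resistance 6≥2, density 6.8≤10.7).
P11: not dominated (best cost).

P2, P3, P5, P6, P7, P8, P9, P11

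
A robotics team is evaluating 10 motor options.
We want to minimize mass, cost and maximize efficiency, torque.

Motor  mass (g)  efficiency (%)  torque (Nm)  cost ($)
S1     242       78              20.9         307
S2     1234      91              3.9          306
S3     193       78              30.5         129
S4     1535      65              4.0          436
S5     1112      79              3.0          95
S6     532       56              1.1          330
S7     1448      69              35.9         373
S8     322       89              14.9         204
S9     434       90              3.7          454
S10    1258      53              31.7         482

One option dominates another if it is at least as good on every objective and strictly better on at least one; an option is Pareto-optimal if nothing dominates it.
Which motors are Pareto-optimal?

S1: dominated by S3 (mass 193≤242, efficiency 78≥78, torque 30.5≥20.9, cost 129≤307).
S2: not dominated (best efficiency).
S3: not dominated (best mass).
S4: dominated by S1 (mass 242≤1535, efficiency 78≥65, torque 20.9≥4.0, cost 307≤436).
S5: not dominated (best cost).
S6: dominated by S1 (mass 242≤532, efficiency 78≥56, torque 20.9≥1.1, cost 307≤330).
S7: not dominated (best torque).
S8: not dominated.
S9: not dominated.
S10: not dominated.

S2, S3, S5, S7, S8, S9, S10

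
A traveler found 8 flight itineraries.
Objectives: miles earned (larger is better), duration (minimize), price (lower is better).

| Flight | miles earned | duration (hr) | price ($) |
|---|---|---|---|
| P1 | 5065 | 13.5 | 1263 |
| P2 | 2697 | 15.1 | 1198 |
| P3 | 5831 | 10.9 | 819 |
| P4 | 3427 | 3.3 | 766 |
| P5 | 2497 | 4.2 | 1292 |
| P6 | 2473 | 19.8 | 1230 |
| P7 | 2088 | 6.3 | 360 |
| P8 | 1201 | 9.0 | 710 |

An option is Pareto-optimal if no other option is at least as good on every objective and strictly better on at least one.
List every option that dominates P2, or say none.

P3, P4

P3: miles earned 5831≥2697, duration 10.9≤15.1, price 819≤1198 — dominates P2.
P4: miles earned 3427≥2697, duration 3.3≤15.1, price 766≤1198 — dominates P2.
Others (P1, P5, P6, P7, P8) are each worse than P2 on at least one objective.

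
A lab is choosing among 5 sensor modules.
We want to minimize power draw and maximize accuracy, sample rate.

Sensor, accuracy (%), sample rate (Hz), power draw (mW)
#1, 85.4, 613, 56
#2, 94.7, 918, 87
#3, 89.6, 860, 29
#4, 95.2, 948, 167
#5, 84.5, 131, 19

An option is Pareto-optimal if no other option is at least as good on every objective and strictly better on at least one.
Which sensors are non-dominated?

#2, #3, #4, #5

#1: dominated by #3 (accuracy 89.6≥85.4, sample rate 860≥613, power draw 29≤56).
#2: not dominated.
#3: not dominated.
#4: not dominated (best accuracy).
#5: not dominated (best power draw).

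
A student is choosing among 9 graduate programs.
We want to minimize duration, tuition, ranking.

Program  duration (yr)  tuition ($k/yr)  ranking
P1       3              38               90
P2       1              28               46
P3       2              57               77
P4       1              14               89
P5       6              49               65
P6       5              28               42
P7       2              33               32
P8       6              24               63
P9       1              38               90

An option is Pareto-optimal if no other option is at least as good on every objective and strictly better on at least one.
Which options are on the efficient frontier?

P1: dominated by P2 (duration 1≤3, tuition 28≤38, ranking 46≤90).
P2: not dominated.
P3: dominated by P2 (duration 1≤2, tuition 28≤57, ranking 46≤77).
P4: not dominated (best tuition).
P5: dominated by P2 (duration 1≤6, tuition 28≤49, ranking 46≤65).
P6: not dominated.
P7: not dominated (best ranking).
P8: not dominated.
P9: dominated by P2 (duration 1≤1, tuition 28≤38, ranking 46≤90).

P2, P4, P6, P7, P8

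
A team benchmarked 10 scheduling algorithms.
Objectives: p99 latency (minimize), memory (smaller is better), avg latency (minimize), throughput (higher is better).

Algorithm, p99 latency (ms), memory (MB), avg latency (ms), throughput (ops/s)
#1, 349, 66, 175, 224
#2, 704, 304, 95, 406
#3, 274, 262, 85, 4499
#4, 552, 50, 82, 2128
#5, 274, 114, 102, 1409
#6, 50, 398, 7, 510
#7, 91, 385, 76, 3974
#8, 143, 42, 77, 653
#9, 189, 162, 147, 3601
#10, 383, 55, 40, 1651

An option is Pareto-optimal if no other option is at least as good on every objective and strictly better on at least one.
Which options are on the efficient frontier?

#1: dominated by #8 (p99 latency 143≤349, memory 42≤66, avg latency 77≤175, throughput 653≥224).
#2: dominated by #3 (p99 latency 274≤704, memory 262≤304, avg latency 85≤95, throughput 4499≥406).
#3: not dominated (best throughput).
#4: not dominated.
#5: not dominated.
#6: not dominated (best p99 latency).
#7: not dominated.
#8: not dominated (best memory).
#9: not dominated.
#10: not dominated.

#3, #4, #5, #6, #7, #8, #9, #10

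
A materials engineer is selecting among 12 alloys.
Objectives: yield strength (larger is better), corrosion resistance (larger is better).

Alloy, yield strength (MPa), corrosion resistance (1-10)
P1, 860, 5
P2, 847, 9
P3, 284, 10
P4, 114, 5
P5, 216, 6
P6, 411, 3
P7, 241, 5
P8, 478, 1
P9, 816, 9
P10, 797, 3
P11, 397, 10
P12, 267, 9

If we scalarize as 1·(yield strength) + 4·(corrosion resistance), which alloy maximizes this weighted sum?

P1: 1·860 + 4·5 = 880
P2: 1·847 + 4·9 = 883
P3: 1·284 + 4·10 = 324
P4: 1·114 + 4·5 = 134
P5: 1·216 + 4·6 = 240
P6: 1·411 + 4·3 = 423
P7: 1·241 + 4·5 = 261
P8: 1·478 + 4·1 = 482
P9: 1·816 + 4·9 = 852
P10: 1·797 + 4·3 = 809
P11: 1·397 + 4·10 = 437
P12: 1·267 + 4·9 = 303
Highest: P2 at 883.

P2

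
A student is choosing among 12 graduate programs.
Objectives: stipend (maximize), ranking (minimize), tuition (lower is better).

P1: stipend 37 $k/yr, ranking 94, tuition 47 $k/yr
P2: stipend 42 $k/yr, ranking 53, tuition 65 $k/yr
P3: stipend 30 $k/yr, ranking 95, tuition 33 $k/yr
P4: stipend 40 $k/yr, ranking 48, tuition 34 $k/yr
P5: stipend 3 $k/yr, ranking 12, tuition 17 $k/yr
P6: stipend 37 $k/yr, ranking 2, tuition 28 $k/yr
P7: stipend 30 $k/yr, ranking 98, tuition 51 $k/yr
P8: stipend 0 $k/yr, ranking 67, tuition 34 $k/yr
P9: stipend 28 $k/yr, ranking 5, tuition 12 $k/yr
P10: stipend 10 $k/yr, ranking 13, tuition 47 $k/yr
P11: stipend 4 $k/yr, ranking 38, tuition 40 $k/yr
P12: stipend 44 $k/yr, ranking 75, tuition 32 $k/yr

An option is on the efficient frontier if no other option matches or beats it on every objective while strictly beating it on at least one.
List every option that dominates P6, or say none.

P1: worse on ranking (94 vs 2).
P2: worse on ranking (53 vs 2).
P3: worse on stipend (30 vs 37).
P4: worse on ranking (48 vs 2).
P5: worse on stipend (3 vs 37).
P7: worse on stipend (30 vs 37).
P8: worse on stipend (0 vs 37).
P9: worse on stipend (28 vs 37).
P10: worse on stipend (10 vs 37).
P11: worse on stipend (4 vs 37).
P12: worse on ranking (75 vs 2).
No option dominates P6.

none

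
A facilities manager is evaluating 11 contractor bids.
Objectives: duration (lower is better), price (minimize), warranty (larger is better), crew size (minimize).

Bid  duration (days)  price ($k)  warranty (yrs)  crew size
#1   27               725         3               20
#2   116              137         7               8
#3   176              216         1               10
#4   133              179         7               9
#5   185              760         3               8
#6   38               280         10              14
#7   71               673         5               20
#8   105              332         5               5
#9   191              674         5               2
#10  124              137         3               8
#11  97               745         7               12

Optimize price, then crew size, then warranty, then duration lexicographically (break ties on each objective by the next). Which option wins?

#2

First minimize price: best is 137, kept {#2, #10}.
Then minimize crew size: best is 8, kept {#2, #10}.
Then maximize warranty: best is 7, kept {#2}.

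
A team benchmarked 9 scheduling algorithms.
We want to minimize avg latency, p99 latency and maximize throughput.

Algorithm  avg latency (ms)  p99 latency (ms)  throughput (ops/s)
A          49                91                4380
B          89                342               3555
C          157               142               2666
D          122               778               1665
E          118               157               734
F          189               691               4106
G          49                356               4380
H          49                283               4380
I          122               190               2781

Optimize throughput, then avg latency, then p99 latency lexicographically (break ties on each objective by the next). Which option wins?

A

First maximize throughput: best is 4380, kept {A, G, H}.
Then minimize avg latency: best is 49, kept {A, G, H}.
Then minimize p99 latency: best is 91, kept {A}.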